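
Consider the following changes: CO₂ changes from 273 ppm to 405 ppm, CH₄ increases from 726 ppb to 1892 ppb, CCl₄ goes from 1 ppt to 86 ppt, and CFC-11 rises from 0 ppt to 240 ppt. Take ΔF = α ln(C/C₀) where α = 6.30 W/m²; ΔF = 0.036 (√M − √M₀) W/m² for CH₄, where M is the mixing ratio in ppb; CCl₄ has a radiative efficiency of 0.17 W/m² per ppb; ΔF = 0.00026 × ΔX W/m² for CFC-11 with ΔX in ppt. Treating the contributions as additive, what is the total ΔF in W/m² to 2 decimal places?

CO₂: 6.30 × ln(405/273) = 6.30 × ln(1.48352) = 6.30 × 0.39442 = 2.4848 W/m².
CH₄: 0.036 × (√1892 − √726) = 0.036 × (43.4971 − 26.9444) = 0.036 × 16.5527 = 0.5959 W/m².
CCl₄: Δ = 86 − 1 = 85 ppt = 0.085 ppb; ΔF = 0.17 × 0.085 = 0.0145 W/m².
CFC-11: ΔF = 0.00026 × (240 − 0) = 0.00026 × 240 = 0.0624 W/m².
Total ΔF = 2.4848 + 0.5959 + 0.0145 + 0.0624 = 3.1576 W/m².

ΔF = 3.16 W/m²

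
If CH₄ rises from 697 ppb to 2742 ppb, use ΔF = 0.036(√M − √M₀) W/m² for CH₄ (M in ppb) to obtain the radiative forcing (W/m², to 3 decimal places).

CH₄: 0.036 × (√2742 − √697) = 0.036 × (52.3641 − 26.4008) = 0.036 × 25.9633 = 0.9347 W/m².

ΔF = 0.935 W/m²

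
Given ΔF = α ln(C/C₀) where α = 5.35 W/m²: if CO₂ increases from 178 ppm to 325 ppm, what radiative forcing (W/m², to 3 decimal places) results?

CO₂: 5.35 × ln(325/178) = 5.35 × ln(1.82584) = 5.35 × 0.60204 = 3.2209 W/m².

ΔF = 3.221 W/m²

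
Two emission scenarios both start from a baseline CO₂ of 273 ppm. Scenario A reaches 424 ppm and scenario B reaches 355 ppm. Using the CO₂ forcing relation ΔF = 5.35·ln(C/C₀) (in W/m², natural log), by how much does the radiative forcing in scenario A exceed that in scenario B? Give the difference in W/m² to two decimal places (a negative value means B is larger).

ΔF_A = 5.35 ln(424/273) = 5.35 × 0.44026 = 2.3554 W/m².
ΔF_B = 5.35 ln(355/273) = 5.35 × 0.26265 = 1.4052 W/m².
Difference: 2.3554 − 1.4052 = 0.9502 W/m².

ΔF_A − ΔF_B = 0.95 W/m²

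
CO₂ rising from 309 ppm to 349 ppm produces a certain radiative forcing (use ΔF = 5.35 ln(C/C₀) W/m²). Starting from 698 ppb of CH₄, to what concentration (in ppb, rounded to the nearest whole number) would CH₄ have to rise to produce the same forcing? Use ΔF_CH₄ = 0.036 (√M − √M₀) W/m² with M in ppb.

CO₂ forcing: 5.35 × ln(349/309) = 5.35 × 0.121731 = 0.65126 W/m².
Set 0.036(√M − √698) = 0.65126: √M = 0.65126/0.036 + √698 = 18.0906 + 26.4197 = 44.5103.
M = (44.5103)² = 1981.17 ppb.

M ≈ 1981 ppb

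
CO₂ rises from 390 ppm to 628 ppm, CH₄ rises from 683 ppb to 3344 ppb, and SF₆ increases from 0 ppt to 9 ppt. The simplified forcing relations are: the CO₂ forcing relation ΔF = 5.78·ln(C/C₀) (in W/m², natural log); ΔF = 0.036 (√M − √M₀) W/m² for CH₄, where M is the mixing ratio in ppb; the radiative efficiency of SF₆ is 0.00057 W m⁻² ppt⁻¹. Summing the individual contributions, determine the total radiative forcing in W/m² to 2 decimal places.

ΔF = 3.90 W/m²

CO₂: 5.78 × ln(628/390) = 5.78 × ln(1.61026) = 5.78 × 0.47640 = 2.7536 W/m².
CH₄: 0.036 × (√3344 − √683) = 0.036 × (57.8273 − 26.1343) = 0.036 × 31.6930 = 1.1409 W/m².
SF₆: ΔF = 0.00057 × (9 − 0) = 0.00057 × 9 = 0.0051 W/m².
Total ΔF = 2.7536 + 1.1409 + 0.0051 = 3.8996 W/m².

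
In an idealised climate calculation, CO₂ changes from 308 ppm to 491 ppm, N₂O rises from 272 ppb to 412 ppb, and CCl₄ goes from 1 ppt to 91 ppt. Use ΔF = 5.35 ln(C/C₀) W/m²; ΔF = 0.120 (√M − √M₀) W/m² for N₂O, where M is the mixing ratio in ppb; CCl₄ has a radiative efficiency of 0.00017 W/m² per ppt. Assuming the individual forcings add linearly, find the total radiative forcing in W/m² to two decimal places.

CO₂: 5.35 × ln(491/308) = 5.35 × ln(1.59416) = 5.35 × 0.46635 = 2.4950 W/m².
N₂O: 0.120 × (√412 − √272) = 0.120 × (20.2978 − 16.4924) = 0.120 × 3.8054 = 0.4566 W/m².
CCl₄: ΔF = 0.00017 × (91 − 1) = 0.00017 × 90 = 0.0153 W/m².
Total ΔF = 2.4950 + 0.4566 + 0.0153 = 2.9669 W/m².

ΔF = 2.97 W/m²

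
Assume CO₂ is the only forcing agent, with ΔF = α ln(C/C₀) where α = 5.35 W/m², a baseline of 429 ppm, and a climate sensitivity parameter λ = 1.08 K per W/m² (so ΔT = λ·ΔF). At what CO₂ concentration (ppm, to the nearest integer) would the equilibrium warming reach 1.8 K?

C ≈ 586 ppm

Required forcing: ΔF = ΔT/λ = 1.8/1.08 = 1.6667 W/m².
Then ln(C/429) = ΔF/5.35 = 1.6667/5.35 = 0.31153.
So C = 429 × e^0.31153 = 429 × 1.36551 = 585.80 ppm.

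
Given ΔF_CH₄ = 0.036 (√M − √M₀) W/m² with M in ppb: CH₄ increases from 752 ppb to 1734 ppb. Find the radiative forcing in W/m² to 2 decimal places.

CH₄: 0.036 × (√1734 − √752) = 0.036 × (41.6413 − 27.4226) = 0.036 × 14.2187 = 0.5119 W/m².

ΔF = 0.51 W/m²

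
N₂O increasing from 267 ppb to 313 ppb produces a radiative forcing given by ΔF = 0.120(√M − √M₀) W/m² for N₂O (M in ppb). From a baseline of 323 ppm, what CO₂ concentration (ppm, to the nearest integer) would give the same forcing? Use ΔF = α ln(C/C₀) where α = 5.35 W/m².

N₂O forcing: 0.120 × (√313 − √267) = 0.120 × (17.6918 − 16.3401) = 0.120 × 1.3517 = 0.16220 W/m².
Set 5.35 ln(C/323) = 0.16220: ln(C/323) = 0.16220/5.35 = 0.03032, so C = 323 × e^0.03032 = 323 × 1.03078 = 332.94 ppm.

C ≈ 333 ppm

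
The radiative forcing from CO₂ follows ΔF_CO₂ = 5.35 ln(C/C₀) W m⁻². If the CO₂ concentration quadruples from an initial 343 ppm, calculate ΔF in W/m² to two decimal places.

ΔF = 7.42 W/m²

Because the forcing depends only on the ratio C/C₀, the initial concentration does not enter.
ΔF = 5.35 × ln(4) = 5.35 × 1.38629 = 7.4167 W/m².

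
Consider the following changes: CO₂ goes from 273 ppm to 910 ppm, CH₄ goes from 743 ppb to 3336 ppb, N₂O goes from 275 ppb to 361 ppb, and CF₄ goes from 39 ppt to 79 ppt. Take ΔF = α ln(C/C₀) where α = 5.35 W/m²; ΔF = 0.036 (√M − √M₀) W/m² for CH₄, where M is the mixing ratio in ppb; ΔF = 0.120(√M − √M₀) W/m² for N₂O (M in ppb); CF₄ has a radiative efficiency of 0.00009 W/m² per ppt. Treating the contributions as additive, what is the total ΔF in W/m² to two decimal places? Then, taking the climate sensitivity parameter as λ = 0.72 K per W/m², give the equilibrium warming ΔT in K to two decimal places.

ΔF = 7.83 W/m²; ΔT = 5.64 K

CO₂: 5.35 × ln(910/273) = 5.35 × ln(3.33333) = 5.35 × 1.20397 = 6.4412 W/m².
CH₄: 0.036 × (√3336 − √743) = 0.036 × (57.7581 − 27.2580) = 0.036 × 30.5001 = 1.0980 W/m².
N₂O: 0.120 × (√361 − √275) = 0.120 × (19.0000 − 16.5831) = 0.120 × 2.4169 = 0.2900 W/m².
CF₄: ΔF = 0.00009 × (79 − 39) = 0.00009 × 40 = 0.0036 W/m².
Total ΔF = 6.4412 + 1.0980 + 0.2900 + 0.0036 = 7.8328 W/m².
ΔT = λ ΔF = 0.72 × 7.83 = 5.6376 K.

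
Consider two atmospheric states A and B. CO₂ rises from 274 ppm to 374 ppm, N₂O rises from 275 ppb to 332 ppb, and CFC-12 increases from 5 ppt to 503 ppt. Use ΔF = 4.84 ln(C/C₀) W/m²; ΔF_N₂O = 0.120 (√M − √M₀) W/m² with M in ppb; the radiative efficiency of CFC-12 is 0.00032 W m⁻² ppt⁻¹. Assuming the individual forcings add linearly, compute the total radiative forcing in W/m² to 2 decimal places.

CO₂: 4.84 × ln(374/274) = 4.84 × ln(1.36496) = 4.84 × 0.31113 = 1.5059 W/m².
N₂O: 0.120 × (√332 − √275) = 0.120 × (18.2209 − 16.5831) = 0.120 × 1.6378 = 0.1965 W/m².
CFC-12: ΔF = 0.00032 × (503 − 5) = 0.00032 × 498 = 0.1594 W/m².
Total ΔF = 1.5059 + 0.1965 + 0.1594 = 1.8618 W/m².

ΔF = 1.86 W/m²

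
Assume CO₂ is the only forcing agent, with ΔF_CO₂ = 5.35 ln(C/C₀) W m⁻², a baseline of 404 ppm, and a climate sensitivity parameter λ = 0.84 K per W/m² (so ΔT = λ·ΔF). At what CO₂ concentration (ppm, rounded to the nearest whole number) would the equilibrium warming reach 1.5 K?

C ≈ 564 ppm

Required forcing: ΔF = ΔT/λ = 1.5/0.84 = 1.7857 W/m².
Then ln(C/404) = ΔF/5.35 = 1.7857/5.35 = 0.33378.
So C = 404 × e^0.33378 = 404 × 1.39624 = 564.08 ppm.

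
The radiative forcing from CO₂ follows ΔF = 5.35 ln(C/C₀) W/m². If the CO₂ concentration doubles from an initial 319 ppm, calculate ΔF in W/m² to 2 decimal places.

ΔF = 5.35 × ln(2) = 5.35 × 0.69315 = 3.7084 W/m².

ΔF = 3.71 W/m²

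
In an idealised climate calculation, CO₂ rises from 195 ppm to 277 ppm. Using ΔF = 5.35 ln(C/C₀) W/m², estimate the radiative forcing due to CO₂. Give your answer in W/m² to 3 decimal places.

ΔF = 1.878 W/m²

CO₂: 5.35 × ln(277/195) = 5.35 × ln(1.42051) = 5.35 × 0.35102 = 1.8780 W/m².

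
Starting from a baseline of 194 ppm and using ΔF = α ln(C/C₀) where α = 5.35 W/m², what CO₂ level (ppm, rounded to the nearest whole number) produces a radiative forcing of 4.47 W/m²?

C ≈ 447 ppm

Set 5.35 ln(C/194) = 4.47, so ln(C/194) = 4.47/5.35 = 0.83551.
Then C/194 = e^0.83551 = 2.30599, giving C = 194 × 2.30599 = 447.36 ppm.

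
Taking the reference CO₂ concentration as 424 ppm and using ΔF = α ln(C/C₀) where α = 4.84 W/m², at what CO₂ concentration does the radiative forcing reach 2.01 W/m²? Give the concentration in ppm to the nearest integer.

Set 4.84 ln(C/424) = 2.01, so ln(C/424) = 2.01/4.84 = 0.41529.
Then C/424 = e^0.41529 = 1.51481, giving C = 424 × 1.51481 = 642.28 ppm.

C ≈ 642 ppm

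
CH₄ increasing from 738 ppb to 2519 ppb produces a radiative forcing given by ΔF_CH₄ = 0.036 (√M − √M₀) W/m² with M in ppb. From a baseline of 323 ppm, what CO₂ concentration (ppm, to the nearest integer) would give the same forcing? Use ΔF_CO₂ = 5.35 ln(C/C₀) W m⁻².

CH₄ forcing: 0.036 × (√2519 − √738) = 0.036 × (50.1896 − 27.1662) = 0.036 × 23.0234 = 0.82884 W/m².
Set 5.35 ln(C/323) = 0.82884: ln(C/323) = 0.82884/5.35 = 0.15492, so C = 323 × e^0.15492 = 323 × 1.16756 = 377.12 ppm.

C ≈ 377 ppm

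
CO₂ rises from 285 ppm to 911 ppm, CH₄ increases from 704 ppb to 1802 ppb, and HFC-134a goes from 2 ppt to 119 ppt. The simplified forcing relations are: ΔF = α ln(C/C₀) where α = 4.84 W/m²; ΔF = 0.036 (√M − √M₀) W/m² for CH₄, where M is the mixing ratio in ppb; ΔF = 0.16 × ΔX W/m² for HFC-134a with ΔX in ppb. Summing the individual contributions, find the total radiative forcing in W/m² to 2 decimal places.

CO₂: 4.84 × ln(911/285) = 4.84 × ln(3.19649) = 4.84 × 1.16205 = 5.6243 W/m².
CH₄: 0.036 × (√1802 − √704) = 0.036 × (42.4500 − 26.5330) = 0.036 × 15.9170 = 0.5730 W/m².
HFC-134a: Δ = 119 − 2 = 117 ppt = 0.117 ppb; ΔF = 0.16 × 0.117 = 0.0187 W/m².
Total ΔF = 5.6243 + 0.5730 + 0.0187 = 6.2160 W/m².

ΔF = 6.22 W/m²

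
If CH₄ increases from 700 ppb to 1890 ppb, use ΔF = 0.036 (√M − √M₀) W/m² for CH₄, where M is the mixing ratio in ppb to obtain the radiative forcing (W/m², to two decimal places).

ΔF = 0.61 W/m²

CH₄: 0.036 × (√1890 − √700) = 0.036 × (43.4741 − 26.4575) = 0.036 × 17.0166 = 0.6126 W/m².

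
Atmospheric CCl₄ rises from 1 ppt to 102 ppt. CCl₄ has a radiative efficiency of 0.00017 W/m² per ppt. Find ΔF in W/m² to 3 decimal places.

ΔF = 0.017 W/m²

CCl₄: ΔF = 0.00017 × (102 − 1) = 0.00017 × 101 = 0.0172 W/m².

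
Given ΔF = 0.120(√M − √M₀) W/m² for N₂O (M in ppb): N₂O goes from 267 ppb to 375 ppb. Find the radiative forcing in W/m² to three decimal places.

N₂O: 0.120 × (√375 − √267) = 0.120 × (19.3649 − 16.3401) = 0.120 × 3.0248 = 0.3630 W/m².

ΔF = 0.363 W/m²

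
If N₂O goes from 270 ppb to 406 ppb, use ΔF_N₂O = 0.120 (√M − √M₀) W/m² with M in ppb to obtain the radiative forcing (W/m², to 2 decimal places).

ΔF = 0.45 W/m²

N₂O: 0.120 × (√406 − √270) = 0.120 × (20.1494 − 16.4317) = 0.120 × 3.7177 = 0.4461 W/m².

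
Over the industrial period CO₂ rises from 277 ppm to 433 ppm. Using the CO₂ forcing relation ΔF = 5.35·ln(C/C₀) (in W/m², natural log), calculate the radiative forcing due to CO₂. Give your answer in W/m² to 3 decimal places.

CO₂: 5.35 × ln(433/277) = 5.35 × ln(1.56318) = 5.35 × 0.44672 = 2.3900 W/m².

ΔF = 2.390 W/m²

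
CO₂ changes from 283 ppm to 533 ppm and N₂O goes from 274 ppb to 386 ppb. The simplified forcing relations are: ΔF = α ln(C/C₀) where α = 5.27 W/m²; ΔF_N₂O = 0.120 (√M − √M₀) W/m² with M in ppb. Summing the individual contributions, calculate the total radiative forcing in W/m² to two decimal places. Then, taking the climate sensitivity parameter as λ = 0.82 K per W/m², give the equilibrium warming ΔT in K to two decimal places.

CO₂: 5.27 × ln(533/283) = 5.27 × ln(1.88339) = 5.27 × 0.63307 = 3.3363 W/m².
N₂O: 0.120 × (√386 − √274) = 0.120 × (19.6469 − 16.5529) = 0.120 × 3.0940 = 0.3713 W/m².
Total ΔF = 3.3363 + 0.3713 = 3.7076 W/m².
ΔT = λ ΔF = 0.82 × 3.71 = 3.0422 K.

ΔF = 3.71 W/m²; ΔT = 3.04 K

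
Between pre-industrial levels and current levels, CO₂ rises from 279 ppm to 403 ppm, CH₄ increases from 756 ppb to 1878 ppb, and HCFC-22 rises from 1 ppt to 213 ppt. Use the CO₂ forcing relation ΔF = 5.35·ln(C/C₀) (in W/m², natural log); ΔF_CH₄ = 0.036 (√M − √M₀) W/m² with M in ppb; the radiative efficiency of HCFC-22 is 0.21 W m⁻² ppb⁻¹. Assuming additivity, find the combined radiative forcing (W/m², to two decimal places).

CO₂: 5.35 × ln(403/279) = 5.35 × ln(1.44444) = 5.35 × 0.36772 = 1.9673 W/m².
CH₄: 0.036 × (√1878 − √756) = 0.036 × (43.3359 − 27.4955) = 0.036 × 15.8404 = 0.5703 W/m².
HCFC-22: Δ = 213 − 1 = 212 ppt = 0.212 ppb; ΔF = 0.21 × 0.212 = 0.0445 W/m².
Total ΔF = 1.9673 + 0.5703 + 0.0445 = 2.5821 W/m².

ΔF = 2.58 W/m²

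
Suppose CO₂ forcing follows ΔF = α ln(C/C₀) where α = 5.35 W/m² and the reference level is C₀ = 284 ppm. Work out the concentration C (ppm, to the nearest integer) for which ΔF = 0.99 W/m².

Set 5.35 ln(C/284) = 0.99, so ln(C/284) = 0.99/5.35 = 0.18505.
Then C/284 = e^0.18505 = 1.20328, giving C = 284 × 1.20328 = 341.73 ppm.

C ≈ 342 ppm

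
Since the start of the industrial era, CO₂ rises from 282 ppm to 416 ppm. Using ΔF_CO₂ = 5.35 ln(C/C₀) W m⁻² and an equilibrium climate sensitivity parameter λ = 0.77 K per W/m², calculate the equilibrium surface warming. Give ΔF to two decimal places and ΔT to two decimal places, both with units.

ΔF = 2.08 W/m²; ΔT = 1.60 K

CO₂: 5.35 × ln(416/282) = 5.35 × ln(1.47518) = 5.35 × 0.38878 = 2.0800 W/m².
ΔT = λ ΔF = 0.77 × 2.08 = 1.6016 K.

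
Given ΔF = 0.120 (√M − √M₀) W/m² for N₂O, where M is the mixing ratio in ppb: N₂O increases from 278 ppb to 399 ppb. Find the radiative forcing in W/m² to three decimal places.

N₂O: 0.120 × (√399 − √278) = 0.120 × (19.9750 − 16.6733) = 0.120 × 3.3017 = 0.3962 W/m².

ΔF = 0.396 W/m²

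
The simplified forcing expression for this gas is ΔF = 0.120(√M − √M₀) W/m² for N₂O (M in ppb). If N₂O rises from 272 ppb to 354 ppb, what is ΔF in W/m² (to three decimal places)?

N₂O: 0.120 × (√354 − √272) = 0.120 × (18.8149 − 16.4924) = 0.120 × 2.3225 = 0.2787 W/m².

ΔF = 0.279 W/m²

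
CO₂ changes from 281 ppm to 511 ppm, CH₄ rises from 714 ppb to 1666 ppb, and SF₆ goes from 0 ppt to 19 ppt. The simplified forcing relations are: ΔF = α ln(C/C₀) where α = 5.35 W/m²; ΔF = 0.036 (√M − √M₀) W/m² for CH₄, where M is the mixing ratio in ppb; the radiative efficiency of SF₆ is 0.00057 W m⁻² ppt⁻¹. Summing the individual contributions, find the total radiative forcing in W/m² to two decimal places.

ΔF = 3.72 W/m²

CO₂: 5.35 × ln(511/281) = 5.35 × ln(1.81851) = 5.35 × 0.59802 = 3.1994 W/m².
CH₄: 0.036 × (√1666 − √714) = 0.036 × (40.8167 − 26.7208) = 0.036 × 14.0959 = 0.5075 W/m².
SF₆: ΔF = 0.00057 × (19 − 0) = 0.00057 × 19 = 0.0108 W/m².
Total ΔF = 3.1994 + 0.5075 + 0.0108 = 3.7177 W/m².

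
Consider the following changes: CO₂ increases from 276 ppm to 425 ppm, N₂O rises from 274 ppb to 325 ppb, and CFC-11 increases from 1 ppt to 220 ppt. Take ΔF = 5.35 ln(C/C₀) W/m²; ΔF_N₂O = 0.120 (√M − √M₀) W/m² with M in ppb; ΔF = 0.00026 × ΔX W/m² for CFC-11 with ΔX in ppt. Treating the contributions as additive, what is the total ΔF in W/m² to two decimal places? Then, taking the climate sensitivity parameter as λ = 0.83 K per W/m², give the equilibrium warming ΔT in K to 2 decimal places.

ΔF = 2.54 W/m²; ΔT = 2.11 K

CO₂: 5.35 × ln(425/276) = 5.35 × ln(1.53986) = 5.35 × 0.43169 = 2.3095 W/m².
N₂O: 0.120 × (√325 − √274) = 0.120 × (18.0278 − 16.5529) = 0.120 × 1.4749 = 0.1770 W/m².
CFC-11: ΔF = 0.00026 × (220 − 1) = 0.00026 × 219 = 0.0569 W/m².
Total ΔF = 2.3095 + 0.1770 + 0.0569 = 2.5434 W/m².
ΔT = λ ΔF = 0.83 × 2.54 = 2.1082 K.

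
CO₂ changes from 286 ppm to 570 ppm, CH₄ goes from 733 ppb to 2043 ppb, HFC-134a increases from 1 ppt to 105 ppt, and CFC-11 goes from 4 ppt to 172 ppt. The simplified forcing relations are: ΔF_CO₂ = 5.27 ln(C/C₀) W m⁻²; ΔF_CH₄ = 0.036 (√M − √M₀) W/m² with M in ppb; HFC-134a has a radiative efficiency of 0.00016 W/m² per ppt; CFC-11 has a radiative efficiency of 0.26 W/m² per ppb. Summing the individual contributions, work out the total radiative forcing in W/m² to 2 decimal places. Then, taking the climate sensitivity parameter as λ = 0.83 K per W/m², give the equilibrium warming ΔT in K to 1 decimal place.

ΔF = 4.35 W/m²; ΔT = 3.6 K

CO₂: 5.27 × ln(570/286) = 5.27 × ln(1.99301) = 5.27 × 0.68965 = 3.6345 W/m².
CH₄: 0.036 × (√2043 − √733) = 0.036 × (45.1996 − 27.0740) = 0.036 × 18.1256 = 0.6525 W/m².
HFC-134a: ΔF = 0.00016 × (105 − 1) = 0.00016 × 104 = 0.0166 W/m².
CFC-11: Δ = 172 − 4 = 168 ppt = 0.168 ppb; ΔF = 0.26 × 0.168 = 0.0437 W/m².
Total ΔF = 3.6345 + 0.6525 + 0.0166 + 0.0437 = 4.3473 W/m².
ΔT = λ ΔF = 0.83 × 4.35 = 3.6105 K.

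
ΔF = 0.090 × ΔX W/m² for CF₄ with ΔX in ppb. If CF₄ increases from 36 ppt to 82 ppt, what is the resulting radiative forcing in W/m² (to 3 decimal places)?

CF₄: Δ = 82 − 36 = 46 ppt = 0.046 ppb; ΔF = 0.090 × 0.046 = 0.0041 W/m².

ΔF = 0.004 W/m²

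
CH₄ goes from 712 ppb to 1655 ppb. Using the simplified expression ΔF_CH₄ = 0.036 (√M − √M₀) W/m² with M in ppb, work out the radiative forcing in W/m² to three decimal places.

CH₄: 0.036 × (√1655 − √712) = 0.036 × (40.6817 − 26.6833) = 0.036 × 13.9984 = 0.5039 W/m².

ΔF = 0.504 W/m²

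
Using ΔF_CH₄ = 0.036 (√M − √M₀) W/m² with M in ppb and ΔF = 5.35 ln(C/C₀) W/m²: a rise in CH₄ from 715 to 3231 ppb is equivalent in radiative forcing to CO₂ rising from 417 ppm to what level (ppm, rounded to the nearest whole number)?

CH₄ forcing: 0.036 × (√3231 − √715) = 0.036 × (56.8419 − 26.7395) = 0.036 × 30.1024 = 1.08369 W/m².
Set 5.35 ln(C/417) = 1.08369: ln(C/417) = 1.08369/5.35 = 0.20256, so C = 417 × e^0.20256 = 417 × 1.22453 = 510.63 ppm.

C ≈ 511 ppm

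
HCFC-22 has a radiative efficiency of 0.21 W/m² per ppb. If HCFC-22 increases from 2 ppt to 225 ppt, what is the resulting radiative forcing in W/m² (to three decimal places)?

ΔF = 0.047 W/m²

HCFC-22: Δ = 225 − 2 = 223 ppt = 0.223 ppb; ΔF = 0.21 × 0.223 = 0.0468 W/m².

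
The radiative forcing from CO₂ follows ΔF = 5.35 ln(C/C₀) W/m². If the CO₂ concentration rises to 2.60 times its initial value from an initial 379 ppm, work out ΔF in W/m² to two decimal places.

Because the forcing depends only on the ratio C/C₀, the initial concentration does not enter.
ΔF = 5.35 × ln(2.60) = 5.35 × 0.95551 = 5.1120 W/m².

ΔF = 5.11 W/m²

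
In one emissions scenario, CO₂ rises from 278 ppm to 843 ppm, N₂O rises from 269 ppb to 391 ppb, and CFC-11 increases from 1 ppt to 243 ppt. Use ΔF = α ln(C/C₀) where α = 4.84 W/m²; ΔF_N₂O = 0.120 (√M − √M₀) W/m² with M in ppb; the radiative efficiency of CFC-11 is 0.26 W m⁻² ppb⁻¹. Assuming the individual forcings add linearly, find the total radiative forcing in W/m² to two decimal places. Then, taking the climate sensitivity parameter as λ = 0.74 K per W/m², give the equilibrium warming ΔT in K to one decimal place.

ΔF = 5.84 W/m²; ΔT = 4.3 K

CO₂: 4.84 × ln(843/278) = 4.84 × ln(3.03237) = 4.84 × 1.10934 = 5.3692 W/m².
N₂O: 0.120 × (√391 − √269) = 0.120 × (19.7737 − 16.4012) = 0.120 × 3.3725 = 0.4047 W/m².
CFC-11: Δ = 243 − 1 = 242 ppt = 0.242 ppb; ΔF = 0.26 × 0.242 = 0.0629 W/m².
Total ΔF = 5.3692 + 0.4047 + 0.0629 = 5.8368 W/m².
ΔT = λ ΔF = 0.74 × 5.84 = 4.3216 K.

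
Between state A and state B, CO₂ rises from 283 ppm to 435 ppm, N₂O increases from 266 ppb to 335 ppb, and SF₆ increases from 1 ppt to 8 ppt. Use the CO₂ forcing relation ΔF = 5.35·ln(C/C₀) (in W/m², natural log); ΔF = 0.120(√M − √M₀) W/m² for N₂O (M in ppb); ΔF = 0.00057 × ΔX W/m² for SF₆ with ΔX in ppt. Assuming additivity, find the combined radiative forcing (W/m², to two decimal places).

ΔF = 2.54 W/m²

CO₂: 5.35 × ln(435/283) = 5.35 × ln(1.53710) = 5.35 × 0.42990 = 2.3000 W/m².
N₂O: 0.120 × (√335 − √266) = 0.120 × (18.3030 − 16.3095) = 0.120 × 1.9935 = 0.2392 W/m².
SF₆: ΔF = 0.00057 × (8 − 1) = 0.00057 × 7 = 0.0040 W/m².
Total ΔF = 2.3000 + 0.2392 + 0.0040 = 2.5432 W/m².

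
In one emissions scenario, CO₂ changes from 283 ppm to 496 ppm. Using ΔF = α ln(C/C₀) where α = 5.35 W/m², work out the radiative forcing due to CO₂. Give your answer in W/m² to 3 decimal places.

CO₂: 5.35 × ln(496/283) = 5.35 × ln(1.75265) = 5.35 × 0.56113 = 3.0020 W/m².

ΔF = 3.002 W/m²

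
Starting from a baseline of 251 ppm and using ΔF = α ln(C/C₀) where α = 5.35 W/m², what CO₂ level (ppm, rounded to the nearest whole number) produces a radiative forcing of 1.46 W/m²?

Set 5.35 ln(C/251) = 1.46, so ln(C/251) = 1.46/5.35 = 0.27290.
Then C/251 = e^0.27290 = 1.31377, giving C = 251 × 1.31377 = 329.76 ppm.

C ≈ 330 ppm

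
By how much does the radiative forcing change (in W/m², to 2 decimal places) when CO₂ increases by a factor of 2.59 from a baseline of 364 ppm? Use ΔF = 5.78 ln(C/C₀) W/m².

Because the forcing depends only on the ratio C/C₀, the initial concentration does not enter.
ΔF = 5.78 × ln(2.59) = 5.78 × 0.95166 = 5.5006 W/m².

ΔF = 5.50 W/m²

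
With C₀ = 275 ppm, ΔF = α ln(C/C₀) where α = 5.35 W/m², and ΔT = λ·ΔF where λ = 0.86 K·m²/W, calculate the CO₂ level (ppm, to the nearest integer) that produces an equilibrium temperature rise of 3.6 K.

C ≈ 601 ppm

Required forcing: ΔF = ΔT/λ = 3.6/0.86 = 4.1860 W/m².
Then ln(C/275) = ΔF/5.35 = 4.1860/5.35 = 0.78243.
So C = 275 × e^0.78243 = 275 × 2.18678 = 601.36 ppm.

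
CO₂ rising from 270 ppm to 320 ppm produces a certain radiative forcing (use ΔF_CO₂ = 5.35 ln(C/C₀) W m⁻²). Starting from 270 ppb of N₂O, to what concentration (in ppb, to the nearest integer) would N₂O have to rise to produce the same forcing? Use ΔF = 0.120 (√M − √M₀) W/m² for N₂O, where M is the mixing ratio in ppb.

CO₂ forcing: 5.35 × ln(320/270) = 5.35 × 0.169899 = 0.90896 W/m².
Set 0.120(√M − √270) = 0.90896: √M = 0.90896/0.120 + √270 = 7.5747 + 16.4317 = 24.0064.
M = (24.0064)² = 576.31 ppb.

M ≈ 576 ppb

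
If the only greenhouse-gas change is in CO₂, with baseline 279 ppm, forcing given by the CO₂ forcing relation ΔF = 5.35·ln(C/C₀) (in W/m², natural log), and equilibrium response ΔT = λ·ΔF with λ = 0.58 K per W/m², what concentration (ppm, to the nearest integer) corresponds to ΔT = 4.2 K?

Required forcing: ΔF = ΔT/λ = 4.2/0.58 = 7.2414 W/m².
Then ln(C/279) = ΔF/5.35 = 7.2414/5.35 = 1.35353.
So C = 279 × e^1.35353 = 279 × 3.87107 = 1080.03 ppm.

C ≈ 1080 ppm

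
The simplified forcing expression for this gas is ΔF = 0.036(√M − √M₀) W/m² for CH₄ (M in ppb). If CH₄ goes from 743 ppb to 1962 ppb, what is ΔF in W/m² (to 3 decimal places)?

ΔF = 0.613 W/m²

CH₄: 0.036 × (√1962 − √743) = 0.036 × (44.2945 − 27.2580) = 0.036 × 17.0365 = 0.6133 W/m².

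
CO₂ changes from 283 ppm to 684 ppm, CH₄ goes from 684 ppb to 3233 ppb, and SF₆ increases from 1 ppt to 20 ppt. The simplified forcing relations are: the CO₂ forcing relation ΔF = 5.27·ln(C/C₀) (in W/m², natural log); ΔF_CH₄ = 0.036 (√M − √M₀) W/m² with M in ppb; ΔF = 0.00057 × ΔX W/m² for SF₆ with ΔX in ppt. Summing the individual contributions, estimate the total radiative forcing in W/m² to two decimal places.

ΔF = 5.77 W/m²

CO₂: 5.27 × ln(684/283) = 5.27 × ln(2.41696) = 5.27 × 0.88251 = 4.6508 W/m².
CH₄: 0.036 × (√3233 − √684) = 0.036 × (56.8595 − 26.1534) = 0.036 × 30.7061 = 1.1054 W/m².
SF₆: ΔF = 0.00057 × (20 − 1) = 0.00057 × 19 = 0.0108 W/m².
Total ΔF = 4.6508 + 1.1054 + 0.0108 = 5.7670 W/m².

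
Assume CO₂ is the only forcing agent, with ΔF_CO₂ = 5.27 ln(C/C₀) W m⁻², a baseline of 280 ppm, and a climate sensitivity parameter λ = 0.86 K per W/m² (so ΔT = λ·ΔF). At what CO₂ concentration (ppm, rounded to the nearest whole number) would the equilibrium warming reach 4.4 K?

C ≈ 739 ppm

Required forcing: ΔF = ΔT/λ = 4.4/0.86 = 5.1163 W/m².
Then ln(C/280) = ΔF/5.27 = 5.1163/5.27 = 0.97083.
So C = 280 × e^0.97083 = 280 × 2.64013 = 739.24 ppm.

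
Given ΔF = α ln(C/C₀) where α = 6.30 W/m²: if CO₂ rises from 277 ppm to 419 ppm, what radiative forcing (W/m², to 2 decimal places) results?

ΔF = 2.61 W/m²

CO₂: 6.30 × ln(419/277) = 6.30 × ln(1.51264) = 6.30 × 0.41386 = 2.6073 W/m².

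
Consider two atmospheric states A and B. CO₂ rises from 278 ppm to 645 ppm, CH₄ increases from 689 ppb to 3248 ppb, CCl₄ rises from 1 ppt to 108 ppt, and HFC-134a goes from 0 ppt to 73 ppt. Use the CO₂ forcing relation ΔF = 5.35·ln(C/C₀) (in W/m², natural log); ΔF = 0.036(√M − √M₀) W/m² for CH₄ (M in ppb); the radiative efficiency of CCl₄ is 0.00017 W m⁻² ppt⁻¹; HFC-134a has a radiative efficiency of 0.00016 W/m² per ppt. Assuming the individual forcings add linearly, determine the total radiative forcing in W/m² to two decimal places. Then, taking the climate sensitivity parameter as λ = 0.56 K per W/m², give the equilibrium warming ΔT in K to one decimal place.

ΔF = 5.64 W/m²; ΔT = 3.2 K

CO₂: 5.35 × ln(645/278) = 5.35 × ln(2.32014) = 5.35 × 0.84163 = 4.5027 W/m².
CH₄: 0.036 × (√3248 − √689) = 0.036 × (56.9912 − 26.2488) = 0.036 × 30.7424 = 1.1067 W/m².
CCl₄: ΔF = 0.00017 × (108 − 1) = 0.00017 × 107 = 0.0182 W/m².
HFC-134a: ΔF = 0.00016 × (73 − 0) = 0.00016 × 73 = 0.0117 W/m².
Total ΔF = 4.5027 + 1.1067 + 0.0182 + 0.0117 = 5.6393 W/m².
ΔT = λ ΔF = 0.56 × 5.64 = 3.1584 K.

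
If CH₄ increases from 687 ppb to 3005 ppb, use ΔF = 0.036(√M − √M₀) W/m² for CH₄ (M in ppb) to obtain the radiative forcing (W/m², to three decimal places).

CH₄: 0.036 × (√3005 − √687) = 0.036 × (54.8179 − 26.2107) = 0.036 × 28.6072 = 1.0299 W/m².

ΔF = 1.030 W/m²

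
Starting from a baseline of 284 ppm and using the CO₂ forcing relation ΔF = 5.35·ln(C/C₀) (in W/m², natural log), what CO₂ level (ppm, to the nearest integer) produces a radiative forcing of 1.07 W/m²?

Set 5.35 ln(C/284) = 1.07, so ln(C/284) = 1.07/5.35 = 0.20000.
Then C/284 = e^0.20000 = 1.22140, giving C = 284 × 1.22140 = 346.88 ppm.

C ≈ 347 ppm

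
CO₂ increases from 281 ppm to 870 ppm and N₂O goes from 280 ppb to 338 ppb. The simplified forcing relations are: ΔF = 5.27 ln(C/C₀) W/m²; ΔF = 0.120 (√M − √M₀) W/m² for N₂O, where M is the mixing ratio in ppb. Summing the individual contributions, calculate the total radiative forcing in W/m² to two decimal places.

ΔF = 6.15 W/m²

CO₂: 5.27 × ln(870/281) = 5.27 × ln(3.09609) = 5.27 × 1.13014 = 5.9558 W/m².
N₂O: 0.120 × (√338 − √280) = 0.120 × (18.3848 − 16.7332) = 0.120 × 1.6516 = 0.1982 W/m².
Total ΔF = 5.9558 + 0.1982 = 6.1540 W/m².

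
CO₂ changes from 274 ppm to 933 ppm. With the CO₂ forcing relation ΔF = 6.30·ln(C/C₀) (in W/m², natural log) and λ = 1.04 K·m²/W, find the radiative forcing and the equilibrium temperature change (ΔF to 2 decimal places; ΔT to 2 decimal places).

ΔF = 7.72 W/m²; ΔT = 8.03 K

CO₂: 6.30 × ln(933/274) = 6.30 × ln(3.40511) = 6.30 × 1.22528 = 7.7193 W/m².
ΔT = λ ΔF = 1.04 × 7.72 = 8.0288 K.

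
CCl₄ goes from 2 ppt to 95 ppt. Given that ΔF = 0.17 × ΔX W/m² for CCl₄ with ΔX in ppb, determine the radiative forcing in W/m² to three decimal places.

ΔF = 0.016 W/m²

CCl₄: Δ = 95 − 2 = 93 ppt = 0.093 ppb; ΔF = 0.17 × 0.093 = 0.0158 W/m².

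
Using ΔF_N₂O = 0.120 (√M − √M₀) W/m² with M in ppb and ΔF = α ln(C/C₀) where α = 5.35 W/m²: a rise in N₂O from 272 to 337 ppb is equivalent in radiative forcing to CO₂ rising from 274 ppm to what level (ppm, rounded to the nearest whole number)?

N₂O forcing: 0.120 × (√337 − √272) = 0.120 × (18.3576 − 16.4924) = 0.120 × 1.8652 = 0.22382 W/m².
Set 5.35 ln(C/274) = 0.22382: ln(C/274) = 0.22382/5.35 = 0.04184, so C = 274 × e^0.04184 = 274 × 1.04273 = 285.71 ppm.

C ≈ 286 ppm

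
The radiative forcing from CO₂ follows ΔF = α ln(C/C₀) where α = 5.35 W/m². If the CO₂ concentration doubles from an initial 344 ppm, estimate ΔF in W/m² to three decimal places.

ΔF = 5.35 × ln(2) = 5.35 × 0.69315 = 3.7084 W/m².

ΔF = 3.708 W/m²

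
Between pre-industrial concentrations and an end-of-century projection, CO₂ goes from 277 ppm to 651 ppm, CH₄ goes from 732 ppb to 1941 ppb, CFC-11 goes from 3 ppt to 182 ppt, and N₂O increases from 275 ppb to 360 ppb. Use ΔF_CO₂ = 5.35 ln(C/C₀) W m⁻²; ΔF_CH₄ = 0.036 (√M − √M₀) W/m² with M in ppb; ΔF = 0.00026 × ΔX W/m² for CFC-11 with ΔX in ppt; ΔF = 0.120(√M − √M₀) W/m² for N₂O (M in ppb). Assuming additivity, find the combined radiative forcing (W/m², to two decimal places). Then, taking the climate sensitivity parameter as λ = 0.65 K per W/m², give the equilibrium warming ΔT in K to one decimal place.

ΔF = 5.52 W/m²; ΔT = 3.6 K

CO₂: 5.35 × ln(651/277) = 5.35 × ln(2.35018) = 5.35 × 0.85449 = 4.5715 W/m².
CH₄: 0.036 × (√1941 − √732) = 0.036 × (44.0568 − 27.0555) = 0.036 × 17.0013 = 0.6120 W/m².
CFC-11: ΔF = 0.00026 × (182 − 3) = 0.00026 × 179 = 0.0465 W/m².
N₂O: 0.120 × (√360 − √275) = 0.120 × (18.9737 − 16.5831) = 0.120 × 2.3906 = 0.2869 W/m².
Total ΔF = 4.5715 + 0.6120 + 0.0465 + 0.2869 = 5.5169 W/m².
ΔT = λ ΔF = 0.65 × 5.52 = 3.5880 K.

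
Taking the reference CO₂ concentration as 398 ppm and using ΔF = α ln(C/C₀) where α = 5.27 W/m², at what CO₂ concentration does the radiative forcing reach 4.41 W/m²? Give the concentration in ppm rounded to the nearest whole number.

Set 5.27 ln(C/398) = 4.41, so ln(C/398) = 4.41/5.27 = 0.83681.
Then C/398 = e^0.83681 = 2.30899, giving C = 398 × 2.30899 = 918.98 ppm.

C ≈ 919 ppm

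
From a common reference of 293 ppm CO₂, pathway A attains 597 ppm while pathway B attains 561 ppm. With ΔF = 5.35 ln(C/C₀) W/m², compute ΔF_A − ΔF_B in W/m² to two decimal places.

ΔF_A − ΔF_B = 0.33 W/m²

ΔF_A = 5.35 ln(597/293) = 5.35 × 0.71174 = 3.8078 W/m².
ΔF_B = 5.35 ln(561/293) = 5.35 × 0.64955 = 3.4751 W/m².
Difference: 3.8078 − 3.4751 = 0.3327 W/m².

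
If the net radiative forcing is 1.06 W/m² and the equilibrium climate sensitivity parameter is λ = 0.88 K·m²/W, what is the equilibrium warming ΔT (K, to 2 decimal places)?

ΔT = λ ΔF = 0.88 × 1.06 = 0.9328 K.

ΔT = 0.93 K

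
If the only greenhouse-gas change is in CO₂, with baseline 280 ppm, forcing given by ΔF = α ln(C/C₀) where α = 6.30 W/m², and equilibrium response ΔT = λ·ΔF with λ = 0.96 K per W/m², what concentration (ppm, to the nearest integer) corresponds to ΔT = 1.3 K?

C ≈ 347 ppm

Required forcing: ΔF = ΔT/λ = 1.3/0.96 = 1.3542 W/m².
Then ln(C/280) = ΔF/6.30 = 1.3542/6.30 = 0.21495.
So C = 280 × e^0.21495 = 280 × 1.23980 = 347.14 ppm.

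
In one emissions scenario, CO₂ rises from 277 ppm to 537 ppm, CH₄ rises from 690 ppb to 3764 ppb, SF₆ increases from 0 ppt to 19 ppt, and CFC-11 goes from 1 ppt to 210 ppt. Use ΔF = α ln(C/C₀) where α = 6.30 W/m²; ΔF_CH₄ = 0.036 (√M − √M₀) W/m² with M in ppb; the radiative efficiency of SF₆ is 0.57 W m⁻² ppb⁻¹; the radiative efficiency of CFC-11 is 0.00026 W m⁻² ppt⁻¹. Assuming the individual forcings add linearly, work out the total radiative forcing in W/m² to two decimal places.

ΔF = 5.50 W/m²

CO₂: 6.30 × ln(537/277) = 6.30 × ln(1.93863) = 6.30 × 0.66198 = 4.1705 W/m².
CH₄: 0.036 × (√3764 − √690) = 0.036 × (61.3514 − 26.2679) = 0.036 × 35.0835 = 1.2630 W/m².
SF₆: Δ = 19 − 0 = 19 ppt = 0.019 ppb; ΔF = 0.57 × 0.019 = 0.0108 W/m².
CFC-11: ΔF = 0.00026 × (210 − 1) = 0.00026 × 209 = 0.0543 W/m².
Total ΔF = 4.1705 + 1.2630 + 0.0108 + 0.0543 = 5.4986 W/m².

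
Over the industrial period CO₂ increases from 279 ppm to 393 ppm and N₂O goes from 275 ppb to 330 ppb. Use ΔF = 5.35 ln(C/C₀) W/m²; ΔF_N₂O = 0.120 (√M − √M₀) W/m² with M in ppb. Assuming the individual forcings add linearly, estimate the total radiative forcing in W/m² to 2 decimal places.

ΔF = 2.02 W/m²

CO₂: 5.35 × ln(393/279) = 5.35 × ln(1.40860) = 5.35 × 0.34260 = 1.8329 W/m².
N₂O: 0.120 × (√330 − √275) = 0.120 × (18.1659 − 16.5831) = 0.120 × 1.5828 = 0.1899 W/m².
Total ΔF = 1.8329 + 0.1899 = 2.0228 W/m².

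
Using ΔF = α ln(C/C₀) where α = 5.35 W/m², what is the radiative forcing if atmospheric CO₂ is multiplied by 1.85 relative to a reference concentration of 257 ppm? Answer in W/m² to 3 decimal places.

ΔF = 3.291 W/m²

ΔF = 5.35 × ln(1.85) = 5.35 × 0.61519 = 3.2913 W/m².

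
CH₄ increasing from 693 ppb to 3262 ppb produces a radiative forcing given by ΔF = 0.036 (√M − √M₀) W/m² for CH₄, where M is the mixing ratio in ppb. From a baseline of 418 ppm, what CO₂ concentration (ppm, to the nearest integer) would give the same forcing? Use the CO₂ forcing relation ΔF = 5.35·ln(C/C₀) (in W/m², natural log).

C ≈ 514 ppm

CH₄ forcing: 0.036 × (√3262 − √693) = 0.036 × (57.1139 − 26.3249) = 0.036 × 30.7890 = 1.10840 W/m².
Set 5.35 ln(C/418) = 1.10840: ln(C/418) = 1.10840/5.35 = 0.20718, so C = 418 × e^0.20718 = 418 × 1.23020 = 514.22 ppm.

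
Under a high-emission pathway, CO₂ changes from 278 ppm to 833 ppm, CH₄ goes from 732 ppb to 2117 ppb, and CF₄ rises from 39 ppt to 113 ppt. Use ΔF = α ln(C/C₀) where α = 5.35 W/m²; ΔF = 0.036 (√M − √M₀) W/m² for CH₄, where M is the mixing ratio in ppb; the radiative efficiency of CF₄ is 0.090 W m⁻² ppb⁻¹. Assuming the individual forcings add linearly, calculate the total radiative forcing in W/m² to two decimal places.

CO₂: 5.35 × ln(833/278) = 5.35 × ln(2.99640) = 5.35 × 1.09741 = 5.8711 W/m².
CH₄: 0.036 × (√2117 − √732) = 0.036 × (46.0109 − 27.0555) = 0.036 × 18.9554 = 0.6824 W/m².
CF₄: Δ = 113 − 39 = 74 ppt = 0.074 ppb; ΔF = 0.090 × 0.074 = 0.0067 W/m².
Total ΔF = 5.8711 + 0.6824 + 0.0067 = 6.5602 W/m².

ΔF = 6.56 W/m²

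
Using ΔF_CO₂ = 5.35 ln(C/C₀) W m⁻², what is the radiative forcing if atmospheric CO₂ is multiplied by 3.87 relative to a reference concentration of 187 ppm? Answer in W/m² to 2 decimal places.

Because the forcing depends only on the ratio C/C₀, the initial concentration does not enter.
ΔF = 5.35 × ln(3.87) = 5.35 × 1.35325 = 7.2399 W/m².

ΔF = 7.24 W/m²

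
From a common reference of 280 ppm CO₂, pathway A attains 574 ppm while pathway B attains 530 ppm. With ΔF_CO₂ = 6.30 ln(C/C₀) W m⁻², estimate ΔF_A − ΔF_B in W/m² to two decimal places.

ΔF_A = 6.30 ln(574/280) = 6.30 × 0.71784 = 4.5224 W/m².
ΔF_B = 6.30 ln(530/280) = 6.30 × 0.63809 = 4.0200 W/m².
Difference: 4.5224 − 4.0200 = 0.5024 W/m².

ΔF_A − ΔF_B = 0.50 W/m²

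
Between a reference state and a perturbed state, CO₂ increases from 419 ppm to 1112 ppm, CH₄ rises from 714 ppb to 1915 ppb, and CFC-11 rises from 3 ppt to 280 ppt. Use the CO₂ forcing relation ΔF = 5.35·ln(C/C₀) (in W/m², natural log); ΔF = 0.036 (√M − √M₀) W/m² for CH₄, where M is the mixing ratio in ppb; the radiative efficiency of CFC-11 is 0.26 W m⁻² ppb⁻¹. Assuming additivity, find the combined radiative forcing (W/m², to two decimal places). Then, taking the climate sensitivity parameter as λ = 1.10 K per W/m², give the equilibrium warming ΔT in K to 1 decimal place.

ΔF = 5.91 W/m²; ΔT = 6.5 K

CO₂: 5.35 × ln(1112/419) = 5.35 × ln(2.65394) = 5.35 × 0.97605 = 5.2219 W/m².
CH₄: 0.036 × (√1915 − √714) = 0.036 × (43.7607 − 26.7208) = 0.036 × 17.0399 = 0.6134 W/m².
CFC-11: Δ = 280 − 3 = 277 ppt = 0.277 ppb; ΔF = 0.26 × 0.277 = 0.0720 W/m².
Total ΔF = 5.2219 + 0.6134 + 0.0720 = 5.9073 W/m².
ΔT = λ ΔF = 1.10 × 5.91 = 6.5010 K.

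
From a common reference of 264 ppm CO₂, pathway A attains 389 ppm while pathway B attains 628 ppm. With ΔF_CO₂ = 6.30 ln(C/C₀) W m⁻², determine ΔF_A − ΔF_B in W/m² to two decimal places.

ΔF_A = 6.30 ln(389/264) = 6.30 × 0.38763 = 2.4421 W/m².
ΔF_B = 6.30 ln(628/264) = 6.30 × 0.86659 = 5.4595 W/m².
Difference: 2.4421 − 5.4595 = -3.0174 W/m².

ΔF_A − ΔF_B = -3.02 W/m²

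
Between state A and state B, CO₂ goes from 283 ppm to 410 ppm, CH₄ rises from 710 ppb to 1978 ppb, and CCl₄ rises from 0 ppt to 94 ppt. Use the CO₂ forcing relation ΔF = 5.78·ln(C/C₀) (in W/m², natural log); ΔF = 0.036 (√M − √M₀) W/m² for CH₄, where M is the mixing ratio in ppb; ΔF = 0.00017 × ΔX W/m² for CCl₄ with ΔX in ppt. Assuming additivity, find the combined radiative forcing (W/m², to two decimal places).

ΔF = 2.80 W/m²

CO₂: 5.78 × ln(410/283) = 5.78 × ln(1.44876) = 5.78 × 0.37071 = 2.1427 W/m².
CH₄: 0.036 × (√1978 − √710) = 0.036 × (44.4747 − 26.6458) = 0.036 × 17.8289 = 0.6418 W/m².
CCl₄: ΔF = 0.00017 × (94 − 0) = 0.00017 × 94 = 0.0160 W/m².
Total ΔF = 2.1427 + 0.6418 + 0.0160 = 2.8005 W/m².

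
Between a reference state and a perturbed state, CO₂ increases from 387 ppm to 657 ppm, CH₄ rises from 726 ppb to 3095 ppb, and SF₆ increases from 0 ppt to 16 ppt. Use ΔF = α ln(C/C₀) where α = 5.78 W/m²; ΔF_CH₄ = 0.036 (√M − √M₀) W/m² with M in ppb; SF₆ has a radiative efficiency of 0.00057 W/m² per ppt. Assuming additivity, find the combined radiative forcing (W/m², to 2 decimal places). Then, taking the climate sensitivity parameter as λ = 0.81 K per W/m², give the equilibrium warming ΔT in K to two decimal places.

CO₂: 5.78 × ln(657/387) = 5.78 × ln(1.69767) = 5.78 × 0.52926 = 3.0591 W/m².
CH₄: 0.036 × (√3095 − √726) = 0.036 × (55.6327 − 26.9444) = 0.036 × 28.6883 = 1.0328 W/m².
SF₆: ΔF = 0.00057 × (16 − 0) = 0.00057 × 16 = 0.0091 W/m².
Total ΔF = 3.0591 + 1.0328 + 0.0091 = 4.1010 W/m².
ΔT = λ ΔF = 0.81 × 4.10 = 3.3210 K.

ΔF = 4.10 W/m²; ΔT = 3.32 K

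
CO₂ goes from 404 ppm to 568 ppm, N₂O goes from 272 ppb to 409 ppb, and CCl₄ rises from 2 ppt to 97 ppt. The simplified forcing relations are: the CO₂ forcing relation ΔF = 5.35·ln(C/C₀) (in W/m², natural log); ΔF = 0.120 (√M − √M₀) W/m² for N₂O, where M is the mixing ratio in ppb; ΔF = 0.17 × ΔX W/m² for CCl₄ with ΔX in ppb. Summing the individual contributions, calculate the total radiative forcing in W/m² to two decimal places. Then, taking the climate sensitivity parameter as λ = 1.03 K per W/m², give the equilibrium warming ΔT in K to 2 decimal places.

ΔF = 2.29 W/m²; ΔT = 2.36 K

CO₂: 5.35 × ln(568/404) = 5.35 × ln(1.40594) = 5.35 × 0.34071 = 1.8228 W/m².
N₂O: 0.120 × (√409 − √272) = 0.120 × (20.2237 − 16.4924) = 0.120 × 3.7313 = 0.4478 W/m².
CCl₄: Δ = 97 − 2 = 95 ppt = 0.095 ppb; ΔF = 0.17 × 0.095 = 0.0162 W/m².
Total ΔF = 1.8228 + 0.4478 + 0.0162 = 2.2868 W/m².
ΔT = λ ΔF = 1.03 × 2.29 = 2.3587 K.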